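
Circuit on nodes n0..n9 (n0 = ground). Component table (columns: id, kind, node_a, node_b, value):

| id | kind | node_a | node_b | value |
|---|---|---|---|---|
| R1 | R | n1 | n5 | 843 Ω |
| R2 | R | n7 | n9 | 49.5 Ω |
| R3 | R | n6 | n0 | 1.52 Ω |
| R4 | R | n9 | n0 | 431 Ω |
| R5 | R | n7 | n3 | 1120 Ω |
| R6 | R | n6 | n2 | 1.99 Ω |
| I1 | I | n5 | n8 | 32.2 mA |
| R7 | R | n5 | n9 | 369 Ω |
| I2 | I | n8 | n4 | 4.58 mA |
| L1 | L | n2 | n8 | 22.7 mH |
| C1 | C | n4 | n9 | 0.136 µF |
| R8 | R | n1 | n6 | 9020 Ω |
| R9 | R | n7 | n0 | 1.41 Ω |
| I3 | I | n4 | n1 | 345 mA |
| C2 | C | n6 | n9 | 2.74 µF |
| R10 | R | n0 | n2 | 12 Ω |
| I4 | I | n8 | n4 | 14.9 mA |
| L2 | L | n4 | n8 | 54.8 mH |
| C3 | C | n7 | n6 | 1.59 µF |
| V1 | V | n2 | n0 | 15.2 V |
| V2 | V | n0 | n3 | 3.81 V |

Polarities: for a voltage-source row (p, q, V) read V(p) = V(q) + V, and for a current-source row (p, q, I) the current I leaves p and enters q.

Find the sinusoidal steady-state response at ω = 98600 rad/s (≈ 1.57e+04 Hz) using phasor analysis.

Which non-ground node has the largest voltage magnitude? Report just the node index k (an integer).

Element admittances at ω=98600 rad/s:
  Y(R1) = 0.001186+0.000j S between n1,n5
  Y(R2) = 0.02020+0.000j S between n7,n9
  Y(R3) = 0.6579+0.000j S between n6,n0
  Y(R4) = 0.002320+0.000j S between n9,n0
  Y(R5) = 0.0008929+0.000j S between n7,n3
  Y(R6) = 0.5025+0.000j S between n6,n2
  I1: injects 0.0322 A into n8 (from n5)
  Y(R7) = 0.002710+0.000j S between n5,n9
  I2: injects 0.00458 A into n4 (from n8)
  Y(L1) = 0.000-0.0004468j S between n2,n8
  Y(C1) = 0.000+0.01341j S between n4,n9
  Y(R8) = 0.0001109+0.000j S between n1,n6
  Y(R9) = 0.7092+0.000j S between n7,n0
  I3: injects 0.345 A into n1 (from n4)
  Y(C2) = 0.000+0.2702j S between n6,n9
  Y(R10) = 0.08333+0.000j S between n0,n2
  I4: injects 0.0149 A into n4 (from n8)
  Y(L2) = 0.000-0.0001851j S between n4,n8
  Y(C3) = 0.000+0.1568j S between n7,n6
  V1: constraint V(n2)−V(n0) = 15.2
  V2: constraint V(n0)−V(n3) = 3.81
Assemble and solve the 11×11 MNA system:
  V(n1)=364.4-0.1442j  V(n2)=15.20+0.000j  V(n3)=-3.810+0.000j  V(n4)=6.201+24.17j  V(n5)=107.1-0.08884j  V(n6)=6.198-0.7370j  V(n7)=0.5857+1.203j  V(n8)=12.56+27.21j  V(n9)=6.289-0.06459j
  i(V1)=-5.778-0.3692j  i(V2)=-0.003925-0.001074j

1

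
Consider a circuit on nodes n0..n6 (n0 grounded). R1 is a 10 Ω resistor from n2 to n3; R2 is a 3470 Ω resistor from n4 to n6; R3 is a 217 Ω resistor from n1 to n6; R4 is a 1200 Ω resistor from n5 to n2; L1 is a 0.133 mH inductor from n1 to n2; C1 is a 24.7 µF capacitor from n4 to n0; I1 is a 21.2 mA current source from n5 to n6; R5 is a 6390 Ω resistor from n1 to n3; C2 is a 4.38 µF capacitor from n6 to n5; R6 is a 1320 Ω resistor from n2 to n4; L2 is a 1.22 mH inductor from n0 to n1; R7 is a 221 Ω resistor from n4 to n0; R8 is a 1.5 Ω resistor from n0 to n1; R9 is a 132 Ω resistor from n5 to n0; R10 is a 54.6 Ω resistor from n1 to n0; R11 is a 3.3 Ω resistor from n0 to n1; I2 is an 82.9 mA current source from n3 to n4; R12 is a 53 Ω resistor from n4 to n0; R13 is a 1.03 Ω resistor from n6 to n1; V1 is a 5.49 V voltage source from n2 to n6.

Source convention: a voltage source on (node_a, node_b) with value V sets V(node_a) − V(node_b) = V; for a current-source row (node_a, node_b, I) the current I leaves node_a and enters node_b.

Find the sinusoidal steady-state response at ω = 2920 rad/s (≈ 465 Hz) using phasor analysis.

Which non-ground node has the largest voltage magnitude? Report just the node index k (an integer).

6

MNA unknowns: 6 node voltages V₁..V_6 plus 1 source current (V1)
R1: Y=0.1000+0.000j on G[2,3]
R2: Y=0.0002882+0.000j on G[4,6]
R3: Y=0.004608+0.000j on G[1,6]
R4: Y=0.0008333+0.000j on G[5,2]
L1: Y=0.000-2.575j on G[1,2]
C1: Y=0.000+0.07212j on G[4,0]
I1: z[5]−=0.0212, z[6]+=0.0212
R5: Y=0.0001565+0.000j on G[1,3]
C2: Y=0.000+0.01279j on G[6,5]
R6: Y=0.0007576+0.000j on G[2,4]
L2: Y=0.000-0.2807j on G[0,1]
R7: Y=0.004525+0.000j on G[4,0]
R8: Y=0.6667+0.000j on G[0,1]
R9: Y=0.007576+0.000j on G[5,0]
R10: Y=0.01832+0.000j on G[1,0]
R11: Y=0.3030+0.000j on G[0,1]
I2: z[3]−=0.0829, z[4]+=0.0829
R12: Y=0.01887+0.000j on G[4,0]
R13: Y=0.9709+0.000j on G[6,1]
V1: row V2−V6=5.49, i_V1 at 2,6
solve → V1=-0.04073-0.01610j, V2=0.6442+1.787j, V3=-0.1846+1.784j, V4=0.3688-1.012j, V5=-4.864+0.2045j, V6=-4.846+1.787j
aux → i_V1=-4.730+1.760j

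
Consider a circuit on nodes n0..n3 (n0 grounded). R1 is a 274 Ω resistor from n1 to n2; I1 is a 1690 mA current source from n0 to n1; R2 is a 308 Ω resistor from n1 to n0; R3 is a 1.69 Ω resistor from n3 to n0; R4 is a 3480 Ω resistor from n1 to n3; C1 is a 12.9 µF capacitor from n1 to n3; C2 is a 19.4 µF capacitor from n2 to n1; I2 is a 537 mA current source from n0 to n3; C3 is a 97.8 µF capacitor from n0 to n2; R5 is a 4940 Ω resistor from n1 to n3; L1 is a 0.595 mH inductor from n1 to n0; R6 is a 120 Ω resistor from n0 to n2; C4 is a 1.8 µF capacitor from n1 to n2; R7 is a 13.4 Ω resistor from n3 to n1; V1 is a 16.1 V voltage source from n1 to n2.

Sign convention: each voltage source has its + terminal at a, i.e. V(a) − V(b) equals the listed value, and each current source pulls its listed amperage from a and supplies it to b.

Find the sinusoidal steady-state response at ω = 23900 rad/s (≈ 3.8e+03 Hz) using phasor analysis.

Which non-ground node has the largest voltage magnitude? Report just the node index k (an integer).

1

MNA unknowns: 3 node voltages V₁..V_3 plus 1 source current (V1)
R1: Y=0.003650+0.000j on G[1,2]
I1: z[0]−=1.69, z[1]+=1.69
R2: Y=0.003247+0.000j on G[1,0]
R3: Y=0.5917+0.000j on G[3,0]
R4: Y=0.0002874+0.000j on G[1,3]
C1: Y=0.000+0.3083j on G[1,3]
C2: Y=0.000+0.4637j on G[2,1]
I2: z[0]−=0.537, z[3]+=0.537
C3: Y=0.000+2.337j on G[0,2]
R5: Y=0.0002024+0.000j on G[1,3]
L1: Y=0.000-0.07032j on G[1,0]
R6: Y=0.008333+0.000j on G[0,2]
C4: Y=0.000+0.04302j on G[1,2]
R7: Y=0.07463+0.000j on G[3,1]
V1: row V1−V2=16.1, i_V1 at 1,2
solve → V1=15.31+0.2614j, V2=-0.7908+0.2614j, V3=4.692+4.938j
aux → i_V1=-0.6763-10.00j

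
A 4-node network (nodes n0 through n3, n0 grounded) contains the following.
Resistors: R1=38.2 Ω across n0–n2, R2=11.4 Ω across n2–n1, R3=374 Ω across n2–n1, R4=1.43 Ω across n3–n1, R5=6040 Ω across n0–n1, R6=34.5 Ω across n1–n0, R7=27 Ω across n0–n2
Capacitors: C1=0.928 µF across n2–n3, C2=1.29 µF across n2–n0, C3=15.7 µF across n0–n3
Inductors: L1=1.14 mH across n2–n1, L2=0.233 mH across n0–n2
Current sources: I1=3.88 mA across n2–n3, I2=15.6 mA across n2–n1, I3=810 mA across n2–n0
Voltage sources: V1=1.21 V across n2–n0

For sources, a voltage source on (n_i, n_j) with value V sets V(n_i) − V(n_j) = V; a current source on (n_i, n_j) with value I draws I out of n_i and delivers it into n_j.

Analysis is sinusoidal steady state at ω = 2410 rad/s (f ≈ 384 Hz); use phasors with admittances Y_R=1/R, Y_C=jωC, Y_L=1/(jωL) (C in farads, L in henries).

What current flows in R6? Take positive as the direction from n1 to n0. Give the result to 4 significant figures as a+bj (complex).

0.03812-0.002795j A

MNA unknowns: 3 node voltages V₁..V_3 plus 1 source current (V1)
R1: Y=0.02618+0.000j on G[0,2]
R2: Y=0.08772+0.000j on G[2,1]
R3: Y=0.002674+0.000j on G[2,1]
C1: Y=0.000+0.002236j on G[2,3]
L1: Y=0.000-0.3640j on G[2,1]
L2: Y=0.000-1.781j on G[0,2]
C2: Y=0.000+0.003109j on G[2,0]
I1: z[2]−=0.00388, z[3]+=0.00388
R4: Y=0.6993+0.000j on G[3,1]
R5: Y=0.0001656+0.000j on G[0,1]
I2: z[2]−=0.0156, z[1]+=0.0156
R6: Y=0.02899+0.000j on G[1,0]
C3: Y=0.000+0.03784j on G[0,3]
R7: Y=0.03704+0.000j on G[0,2]
I3: z[2]−=0.81, z[0]+=0.81
V1: row V2−V0=1.21, i_V1 at 2,0
solve → V1=1.315-0.09642j, V2=1.210+0.000j, V3=1.311-0.1677j
aux → i_V1=-0.9312+2.104j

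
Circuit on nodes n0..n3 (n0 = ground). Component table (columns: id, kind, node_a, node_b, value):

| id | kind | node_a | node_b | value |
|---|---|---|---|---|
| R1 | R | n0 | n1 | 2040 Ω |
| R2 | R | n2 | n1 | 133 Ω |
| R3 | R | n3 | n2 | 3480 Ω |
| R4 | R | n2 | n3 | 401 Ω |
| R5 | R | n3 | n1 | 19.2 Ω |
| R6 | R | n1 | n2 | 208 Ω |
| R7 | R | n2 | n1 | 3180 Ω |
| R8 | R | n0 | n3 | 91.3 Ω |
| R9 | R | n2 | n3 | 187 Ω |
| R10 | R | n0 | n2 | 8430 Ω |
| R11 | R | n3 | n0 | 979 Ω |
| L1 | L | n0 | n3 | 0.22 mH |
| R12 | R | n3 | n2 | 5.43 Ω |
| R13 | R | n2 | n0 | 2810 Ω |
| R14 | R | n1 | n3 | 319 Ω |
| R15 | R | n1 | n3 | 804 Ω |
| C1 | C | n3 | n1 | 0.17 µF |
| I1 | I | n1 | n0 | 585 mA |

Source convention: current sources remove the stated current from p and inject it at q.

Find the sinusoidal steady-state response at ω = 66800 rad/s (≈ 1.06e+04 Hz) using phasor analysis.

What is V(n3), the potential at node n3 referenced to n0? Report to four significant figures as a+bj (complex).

-1.556-8.238j V

MNA unknowns: 3 node voltages V₁..V_3
R1: Y=0.0004902+0.000j on G[0,1]
R2: Y=0.007519+0.000j on G[2,1]
R3: Y=0.0002874+0.000j on G[3,2]
R4: Y=0.002494+0.000j on G[2,3]
R5: Y=0.05208+0.000j on G[3,1]
R6: Y=0.004808+0.000j on G[1,2]
R7: Y=0.0003145+0.000j on G[2,1]
R8: Y=0.01095+0.000j on G[0,3]
R9: Y=0.005348+0.000j on G[2,3]
R10: Y=0.0001186+0.000j on G[0,2]
R11: Y=0.001021+0.000j on G[3,0]
L1: Y=0.000-0.06805j on G[0,3]
R12: Y=0.1842+0.000j on G[3,2]
R13: Y=0.0003559+0.000j on G[2,0]
R14: Y=0.003135+0.000j on G[1,3]
R15: Y=0.001244+0.000j on G[1,3]
C1: Y=0.000+0.01136j on G[3,1]
I1: z[1]−=0.585, z[0]+=0.585
solve → V1=-9.810-6.814j, V2=-2.060-8.132j, V3=-1.556-8.238j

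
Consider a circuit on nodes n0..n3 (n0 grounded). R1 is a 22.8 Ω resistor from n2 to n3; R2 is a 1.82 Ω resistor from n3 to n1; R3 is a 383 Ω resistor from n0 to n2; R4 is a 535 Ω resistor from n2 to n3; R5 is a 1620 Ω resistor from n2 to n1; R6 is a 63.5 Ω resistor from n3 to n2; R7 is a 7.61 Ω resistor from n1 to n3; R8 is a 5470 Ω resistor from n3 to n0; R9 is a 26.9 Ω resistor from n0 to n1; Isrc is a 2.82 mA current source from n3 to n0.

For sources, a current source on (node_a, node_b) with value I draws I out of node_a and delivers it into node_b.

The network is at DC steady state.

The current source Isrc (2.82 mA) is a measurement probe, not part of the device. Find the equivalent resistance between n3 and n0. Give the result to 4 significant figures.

Element admittances at DC:
  Y(R1) = 0.04386 S between n2,n3
  Y(R2) = 0.5495 S between n3,n1
  Y(R3) = 0.002611 S between n0,n2
  Y(R4) = 0.001869 S between n2,n3
  Y(R5) = 0.0006173 S between n2,n1
  Y(R6) = 0.01575 S between n3,n2
  Y(R7) = 0.1314 S between n1,n3
  Y(R8) = 0.0001828 S between n3,n0
  Y(R9) = 0.03717 S between n0,n1
  Isrc: injects 0.00282 A into n0 (from n3)
Assemble and solve the 3×3 MNA system:
  V(n1)=-0.07048  V(n2)=-0.07130  V(n3)=-0.07433

R_eq = 26.36 Ω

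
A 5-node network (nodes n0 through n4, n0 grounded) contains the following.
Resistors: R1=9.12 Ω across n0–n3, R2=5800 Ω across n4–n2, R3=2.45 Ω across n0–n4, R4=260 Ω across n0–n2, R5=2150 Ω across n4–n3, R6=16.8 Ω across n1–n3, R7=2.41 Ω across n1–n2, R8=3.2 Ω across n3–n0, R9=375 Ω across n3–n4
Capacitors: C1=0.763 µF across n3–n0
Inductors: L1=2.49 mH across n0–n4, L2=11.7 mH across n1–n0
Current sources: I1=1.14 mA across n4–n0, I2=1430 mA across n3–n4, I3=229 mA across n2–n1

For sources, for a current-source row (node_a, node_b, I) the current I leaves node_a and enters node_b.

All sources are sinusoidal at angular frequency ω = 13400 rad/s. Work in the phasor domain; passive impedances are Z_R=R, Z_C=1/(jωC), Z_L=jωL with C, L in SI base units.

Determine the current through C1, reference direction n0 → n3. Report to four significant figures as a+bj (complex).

Element admittances at ω=13400 rad/s:
  Y(R1) = 0.1096+0.000j S between n0,n3
  Y(R2) = 0.0001724+0.000j S between n4,n2
  Y(R3) = 0.4082+0.000j S between n0,n4
  Y(R4) = 0.003846+0.000j S between n0,n2
  Y(C1) = 0.000+0.01022j S between n3,n0
  Y(R5) = 0.0004651+0.000j S between n4,n3
  Y(R6) = 0.05952+0.000j S between n1,n3
  Y(R7) = 0.4149+0.000j S between n1,n2
  Y(L1) = 0.000-0.02997j S between n0,n4
  Y(R8) = 0.3125+0.000j S between n3,n0
  Y(L2) = 0.000-0.006378j S between n1,n0
  I1: injects 0.00114 A into n0 (from n4)
  Y(R9) = 0.002667+0.000j S between n3,n4
  I2: injects 1.43 A into n4 (from n3)
  I3: injects 0.229 A into n1 (from n2)
Assemble and solve the 4×4 MNA system:
  V(n1)=-3.020-0.2667j  V(n2)=-3.536-0.2640j  V(n3)=-3.298+0.03841j  V(n4)=3.428+0.2499j

0.0003928+0.03371j A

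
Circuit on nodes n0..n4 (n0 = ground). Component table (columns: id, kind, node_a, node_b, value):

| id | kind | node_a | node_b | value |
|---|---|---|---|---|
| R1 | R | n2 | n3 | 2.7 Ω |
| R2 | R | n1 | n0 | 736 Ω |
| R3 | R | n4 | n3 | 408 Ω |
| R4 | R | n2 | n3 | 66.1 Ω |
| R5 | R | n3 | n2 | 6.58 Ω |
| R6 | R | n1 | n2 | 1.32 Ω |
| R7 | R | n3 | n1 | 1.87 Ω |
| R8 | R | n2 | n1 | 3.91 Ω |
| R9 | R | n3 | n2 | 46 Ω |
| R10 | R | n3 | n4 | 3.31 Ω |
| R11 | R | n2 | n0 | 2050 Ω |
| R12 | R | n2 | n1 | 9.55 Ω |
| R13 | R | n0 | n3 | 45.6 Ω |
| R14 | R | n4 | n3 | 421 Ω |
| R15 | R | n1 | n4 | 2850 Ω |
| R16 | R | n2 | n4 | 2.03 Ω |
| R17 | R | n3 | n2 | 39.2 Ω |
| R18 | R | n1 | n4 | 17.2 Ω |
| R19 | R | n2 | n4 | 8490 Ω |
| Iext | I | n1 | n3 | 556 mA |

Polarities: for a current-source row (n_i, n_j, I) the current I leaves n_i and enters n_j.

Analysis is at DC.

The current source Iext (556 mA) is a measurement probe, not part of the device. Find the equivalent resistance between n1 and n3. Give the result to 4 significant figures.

MNA unknowns: 4 node voltages V₁..V_4
R1: Y=0.3704 on G[2,3]
R2: Y=0.001359 on G[1,0]
R3: Y=0.002451 on G[4,3]
R4: Y=0.01513 on G[2,3]
R5: Y=0.1520 on G[3,2]
R6: Y=0.7576 on G[1,2]
R7: Y=0.5348 on G[3,1]
R8: Y=0.2558 on G[2,1]
R9: Y=0.02174 on G[3,2]
R10: Y=0.3021 on G[3,4]
R11: Y=0.0004878 on G[2,0]
R12: Y=0.1047 on G[2,1]
R13: Y=0.02193 on G[0,3]
R14: Y=0.002375 on G[4,3]
R15: Y=0.0003509 on G[1,4]
R16: Y=0.4926 on G[2,4]
R17: Y=0.02551 on G[3,2]
R18: Y=0.05814 on G[1,4]
R19: Y=0.0001178 on G[2,4]
Iext: z[1]−=0.556, z[3]+=0.556
solve → V1=-0.5096, V2=-0.2916, V3=0.03806, V4=-0.1886

R_eq = 0.9849 Ω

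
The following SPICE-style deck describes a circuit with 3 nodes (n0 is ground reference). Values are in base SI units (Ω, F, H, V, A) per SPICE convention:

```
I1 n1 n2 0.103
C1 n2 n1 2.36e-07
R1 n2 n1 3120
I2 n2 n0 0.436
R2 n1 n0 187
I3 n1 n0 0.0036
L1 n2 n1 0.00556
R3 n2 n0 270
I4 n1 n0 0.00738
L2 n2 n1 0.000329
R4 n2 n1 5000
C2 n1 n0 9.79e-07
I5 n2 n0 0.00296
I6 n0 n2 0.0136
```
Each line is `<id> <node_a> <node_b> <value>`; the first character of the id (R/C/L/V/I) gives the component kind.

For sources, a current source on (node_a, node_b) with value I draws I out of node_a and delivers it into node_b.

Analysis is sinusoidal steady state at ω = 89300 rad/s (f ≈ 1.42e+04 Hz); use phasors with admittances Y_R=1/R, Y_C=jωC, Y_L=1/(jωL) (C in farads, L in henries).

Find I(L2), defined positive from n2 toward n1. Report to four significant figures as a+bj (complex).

-0.6921+0.1545j A

Apply KCL at each of the 2 non-ground nodes and solve the resulting linear system.
Node n1: branches {I1, C1, R1, R2, I3, L1, I4, L2, R4, C2} → V_1 = 0.3607+4.836j
Node n2: branches {I1, C1, R1, I2, L1, R3, L2, R4, I5, I6} → V_2 = -4.179-15.50j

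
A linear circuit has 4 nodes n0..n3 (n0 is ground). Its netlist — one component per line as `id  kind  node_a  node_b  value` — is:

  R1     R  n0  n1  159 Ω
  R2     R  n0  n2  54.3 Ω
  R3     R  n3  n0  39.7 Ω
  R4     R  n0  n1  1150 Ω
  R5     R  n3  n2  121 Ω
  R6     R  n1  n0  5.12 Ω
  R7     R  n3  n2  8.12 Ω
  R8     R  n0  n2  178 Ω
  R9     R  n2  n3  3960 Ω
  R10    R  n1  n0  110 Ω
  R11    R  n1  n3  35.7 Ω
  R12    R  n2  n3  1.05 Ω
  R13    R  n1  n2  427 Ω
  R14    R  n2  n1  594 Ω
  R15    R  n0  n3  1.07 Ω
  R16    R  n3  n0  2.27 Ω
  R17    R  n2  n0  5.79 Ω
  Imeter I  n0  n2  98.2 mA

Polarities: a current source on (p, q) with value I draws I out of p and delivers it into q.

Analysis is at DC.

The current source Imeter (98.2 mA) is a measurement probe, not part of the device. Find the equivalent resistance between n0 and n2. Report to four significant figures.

MNA unknowns: 3 node voltages V₁..V_3
R1: Y=0.006289 on G[0,1]
R2: Y=0.01842 on G[0,2]
R3: Y=0.02519 on G[3,0]
R4: Y=0.0008696 on G[0,1]
R5: Y=0.008264 on G[3,2]
R6: Y=0.1953 on G[1,0]
R7: Y=0.1232 on G[3,2]
R8: Y=0.005618 on G[0,2]
R9: Y=0.0002525 on G[2,3]
R10: Y=0.009091 on G[1,0]
R11: Y=0.02801 on G[1,3]
R12: Y=0.9524 on G[2,3]
R13: Y=0.002342 on G[1,2]
R14: Y=0.001684 on G[2,1]
R15: Y=0.9346 on G[0,3]
R16: Y=0.4405 on G[3,0]
R17: Y=0.1727 on G[2,0]
Imeter: z[0]−=0.0982, z[2]+=0.0982
solve → V1=0.007970, V2=0.1203, V3=0.05202

R_eq = 1.225 Ω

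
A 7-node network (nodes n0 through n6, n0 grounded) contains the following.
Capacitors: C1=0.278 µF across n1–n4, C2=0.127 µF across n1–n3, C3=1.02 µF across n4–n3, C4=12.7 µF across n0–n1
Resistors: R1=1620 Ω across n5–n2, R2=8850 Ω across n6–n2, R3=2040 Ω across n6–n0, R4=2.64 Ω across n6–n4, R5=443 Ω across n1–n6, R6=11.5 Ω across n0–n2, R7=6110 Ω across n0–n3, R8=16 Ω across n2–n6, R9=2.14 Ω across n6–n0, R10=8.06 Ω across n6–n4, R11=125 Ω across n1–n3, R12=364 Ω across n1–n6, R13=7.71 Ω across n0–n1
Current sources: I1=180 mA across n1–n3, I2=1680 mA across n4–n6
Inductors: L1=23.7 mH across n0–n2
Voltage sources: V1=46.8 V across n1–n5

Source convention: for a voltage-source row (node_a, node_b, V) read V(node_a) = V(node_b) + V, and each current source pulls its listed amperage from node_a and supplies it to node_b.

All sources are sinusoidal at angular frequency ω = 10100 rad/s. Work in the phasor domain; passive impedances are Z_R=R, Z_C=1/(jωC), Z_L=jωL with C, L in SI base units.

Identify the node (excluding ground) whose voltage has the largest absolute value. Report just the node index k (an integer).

Element admittances at ω=10100 rad/s:
  Y(C1) = 0.000+0.002808j S between n1,n4
  Y(R1) = 0.0006173+0.000j S between n5,n2
  Y(C2) = 0.000+0.001283j S between n1,n3
  Y(C3) = 0.000+0.01030j S between n4,n3
  Y(C4) = 0.000+0.1283j S between n0,n1
  Y(R2) = 0.0001130+0.000j S between n6,n2
  I1: injects 0.18 A into n3 (from n1)
  Y(R3) = 0.0004902+0.000j S between n6,n0
  Y(L1) = 0.000-0.004178j S between n0,n2
  Y(R4) = 0.3788+0.000j S between n6,n4
  Y(R5) = 0.002257+0.000j S between n1,n6
  I2: injects 1.68 A into n6 (from n4)
  Y(R6) = 0.08696+0.000j S between n0,n2
  Y(R7) = 0.0001637+0.000j S between n0,n3
  Y(R8) = 0.06250+0.000j S between n2,n6
  Y(R9) = 0.4673+0.000j S between n6,n0
  Y(R10) = 0.1241+0.000j S between n6,n4
  Y(R11) = 0.008000+0.000j S between n1,n3
  Y(R12) = 0.002747+0.000j S between n1,n6
  Y(R13) = 0.1297+0.000j S between n0,n1
  V1: constraint V(n1)−V(n5) = 46.8
Assemble and solve the 7×7 MNA system:
  V(n1)=-0.6709-0.004919j  V(n2)=-0.1124+0.06990j  V(n3)=5.175-11.11j  V(n4)=-2.901+0.3531j  V(n5)=-47.47-0.004919j  V(n6)=0.2031+0.1752j
  i(V1)=-0.02923-4.619e-05j

5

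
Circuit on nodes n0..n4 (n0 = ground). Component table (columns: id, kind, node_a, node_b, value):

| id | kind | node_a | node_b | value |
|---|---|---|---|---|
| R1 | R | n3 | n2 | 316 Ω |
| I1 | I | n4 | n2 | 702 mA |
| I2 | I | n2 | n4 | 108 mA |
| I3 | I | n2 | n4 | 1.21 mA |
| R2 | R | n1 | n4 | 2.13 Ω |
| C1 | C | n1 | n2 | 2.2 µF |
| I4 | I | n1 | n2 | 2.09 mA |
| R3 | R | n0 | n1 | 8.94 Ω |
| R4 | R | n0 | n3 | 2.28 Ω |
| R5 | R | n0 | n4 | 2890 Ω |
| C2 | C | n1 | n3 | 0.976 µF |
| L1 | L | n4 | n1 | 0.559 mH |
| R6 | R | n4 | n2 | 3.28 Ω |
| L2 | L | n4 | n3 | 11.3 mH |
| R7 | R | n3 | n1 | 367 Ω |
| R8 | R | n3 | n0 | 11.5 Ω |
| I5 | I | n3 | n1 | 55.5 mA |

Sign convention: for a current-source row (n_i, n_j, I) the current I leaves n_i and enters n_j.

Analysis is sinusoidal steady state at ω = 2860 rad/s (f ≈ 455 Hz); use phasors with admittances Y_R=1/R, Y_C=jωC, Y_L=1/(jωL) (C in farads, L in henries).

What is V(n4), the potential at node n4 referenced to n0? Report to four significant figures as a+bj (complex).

0.3759+0.1006j V

Apply KCL at each of the 4 non-ground nodes and solve the resulting linear system.
Node n1: branches {R2, C1, I4, R3, C2, L1, R7, I5} → V_1 = 0.3852+0.1092j
Node n2: branches {R1, I1, I2, I3, C1, I4, R6} → V_2 = 2.301+0.06020j
Node n3: branches {R1, R4, C2, L2, R7, R8, I5} → V_3 = -0.08223-0.02330j
Node n4: branches {I1, I2, I3, R2, R5, L1, R6, L2} → V_4 = 0.3759+0.1006j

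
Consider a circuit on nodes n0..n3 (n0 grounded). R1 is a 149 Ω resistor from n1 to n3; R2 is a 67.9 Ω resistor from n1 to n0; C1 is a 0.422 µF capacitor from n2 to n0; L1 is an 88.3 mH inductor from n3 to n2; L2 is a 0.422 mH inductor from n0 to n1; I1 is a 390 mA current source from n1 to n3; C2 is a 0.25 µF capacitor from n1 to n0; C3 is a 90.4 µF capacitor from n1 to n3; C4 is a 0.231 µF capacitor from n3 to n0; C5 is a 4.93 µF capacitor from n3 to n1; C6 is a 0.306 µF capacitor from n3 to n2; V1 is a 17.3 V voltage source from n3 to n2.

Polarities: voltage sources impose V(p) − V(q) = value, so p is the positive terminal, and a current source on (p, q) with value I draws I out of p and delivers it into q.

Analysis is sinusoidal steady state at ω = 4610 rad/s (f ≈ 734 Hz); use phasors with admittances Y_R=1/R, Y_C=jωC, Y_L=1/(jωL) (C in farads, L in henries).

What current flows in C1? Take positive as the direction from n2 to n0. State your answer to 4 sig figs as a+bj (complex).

0.001718-0.03361j A

Element admittances at ω=4610 rad/s:
  Y(R1) = 0.006711+0.000j S between n1,n3
  Y(R2) = 0.01473+0.000j S between n1,n0
  Y(C1) = 0.000+0.001945j S between n2,n0
  Y(L1) = 0.000-0.002457j S between n3,n2
  Y(L2) = 0.000-0.5140j S between n0,n1
  I1: injects 0.39 A into n3 (from n1)
  Y(C2) = 0.000+0.001152j S between n1,n0
  Y(C3) = 0.000+0.4167j S between n1,n3
  Y(C4) = 0.000+0.001065j S between n3,n0
  Y(C5) = 0.000+0.02273j S between n3,n1
  Y(C6) = 0.000+0.001411j S between n3,n2
  V1: constraint V(n3)−V(n2) = 17.3
Assemble and solve the 4×4 MNA system:
  V(n1)=-0.06557-0.003302j  V(n2)=-17.28-0.8833j  V(n3)=0.02428-0.8833j
  i(V1)=0.001718-0.01551j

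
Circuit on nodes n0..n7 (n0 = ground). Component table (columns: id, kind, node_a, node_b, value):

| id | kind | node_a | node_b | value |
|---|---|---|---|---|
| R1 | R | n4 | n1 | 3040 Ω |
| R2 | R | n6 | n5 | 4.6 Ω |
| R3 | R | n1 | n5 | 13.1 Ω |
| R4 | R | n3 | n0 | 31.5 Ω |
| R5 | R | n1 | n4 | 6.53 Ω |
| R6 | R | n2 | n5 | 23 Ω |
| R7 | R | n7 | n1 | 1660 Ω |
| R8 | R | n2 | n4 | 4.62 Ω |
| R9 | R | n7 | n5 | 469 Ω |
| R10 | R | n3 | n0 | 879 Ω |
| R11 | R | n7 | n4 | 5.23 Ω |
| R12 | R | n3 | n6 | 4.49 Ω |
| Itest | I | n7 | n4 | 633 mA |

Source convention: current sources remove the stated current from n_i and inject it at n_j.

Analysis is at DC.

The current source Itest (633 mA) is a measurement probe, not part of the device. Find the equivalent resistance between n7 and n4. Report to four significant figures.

MNA unknowns: 7 node voltages V₁..V_7
R1: Y=0.0003289 on G[4,1]
R2: Y=0.2174 on G[6,5]
R3: Y=0.07634 on G[1,5]
R4: Y=0.03175 on G[3,0]
R5: Y=0.1531 on G[1,4]
R6: Y=0.04348 on G[2,5]
R7: Y=0.0006024 on G[7,1]
R8: Y=0.2165 on G[2,4]
R9: Y=0.002132 on G[7,5]
R10: Y=0.001138 on G[3,0]
R11: Y=0.1912 on G[7,4]
R12: Y=0.2227 on G[3,6]
Itest: z[7]−=0.633, z[4]+=0.633
solve → V1=0.04842, V2=0.07093, V3=0.000, V4=0.08517, V5=0.000, V6=0.000, V7=-3.180

R_eq = 5.158 Ω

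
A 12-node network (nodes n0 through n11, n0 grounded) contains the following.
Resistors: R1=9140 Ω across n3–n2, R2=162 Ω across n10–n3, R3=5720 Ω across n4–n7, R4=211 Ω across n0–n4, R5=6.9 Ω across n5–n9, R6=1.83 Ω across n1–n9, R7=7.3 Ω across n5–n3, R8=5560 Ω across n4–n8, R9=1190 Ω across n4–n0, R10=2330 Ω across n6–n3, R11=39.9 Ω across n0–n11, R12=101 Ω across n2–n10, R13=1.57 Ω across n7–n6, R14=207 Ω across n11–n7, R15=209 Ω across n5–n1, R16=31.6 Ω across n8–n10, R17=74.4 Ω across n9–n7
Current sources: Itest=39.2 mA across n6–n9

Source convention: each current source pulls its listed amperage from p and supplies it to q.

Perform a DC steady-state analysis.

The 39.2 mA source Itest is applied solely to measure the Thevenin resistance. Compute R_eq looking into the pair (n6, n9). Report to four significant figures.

R_eq = 72.76 Ω

Element admittances at DC:
  Y(R1) = 0.0001094 S between n3,n2
  Y(R2) = 0.006173 S between n10,n3
  Y(R3) = 0.0001748 S between n4,n7
  Y(R4) = 0.004739 S between n0,n4
  Y(R5) = 0.1449 S between n5,n9
  Y(R6) = 0.5464 S between n1,n9
  Y(R7) = 0.1370 S between n5,n3
  Y(R8) = 0.0001799 S between n4,n8
  Y(R9) = 0.0008403 S between n4,n0
  Y(R10) = 0.0004292 S between n6,n3
  Y(R11) = 0.02506 S between n0,n11
  Y(R12) = 0.009901 S between n2,n10
  Y(R13) = 0.6369 S between n7,n6
  Y(R14) = 0.004831 S between n11,n7
  Y(R15) = 0.004785 S between n5,n1
  Y(R16) = 0.03165 S between n8,n10
  Y(R17) = 0.01344 S between n9,n7
  Itest: injects 0.0392 A into n9 (from n6)
Assemble and solve the 11×11 MNA system:
  V(n1)=2.689  V(n2)=2.595  V(n3)=2.666  V(n4)=0.07514  V(n5)=2.678  V(n6)=-0.1632  V(n7)=-0.1035  V(n8)=2.580  V(n9)=2.689  V(n10)=2.594  V(n11)=-0.01673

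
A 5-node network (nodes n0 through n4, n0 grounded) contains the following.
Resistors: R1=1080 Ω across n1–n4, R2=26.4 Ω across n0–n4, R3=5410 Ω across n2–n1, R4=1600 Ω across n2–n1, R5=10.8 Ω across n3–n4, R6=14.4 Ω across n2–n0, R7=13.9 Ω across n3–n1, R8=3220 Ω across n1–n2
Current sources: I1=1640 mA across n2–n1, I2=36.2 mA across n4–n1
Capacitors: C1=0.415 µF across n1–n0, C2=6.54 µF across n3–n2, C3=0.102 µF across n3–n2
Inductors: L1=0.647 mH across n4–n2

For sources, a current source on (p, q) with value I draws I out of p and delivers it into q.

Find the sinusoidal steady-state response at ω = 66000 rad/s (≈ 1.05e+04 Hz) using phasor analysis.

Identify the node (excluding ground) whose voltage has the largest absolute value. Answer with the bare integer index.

MNA unknowns: 4 node voltages V₁..V_4
R1: Y=0.0009259+0.000j on G[1,4]
I1: z[2]−=1.64, z[1]+=1.64
R2: Y=0.03788+0.000j on G[0,4]
R3: Y=0.0001848+0.000j on G[2,1]
R4: Y=0.0006250+0.000j on G[2,1]
C1: Y=0.000+0.02739j on G[1,0]
R5: Y=0.09259+0.000j on G[3,4]
C2: Y=0.000+0.4316j on G[3,2]
L1: Y=0.000-0.02342j on G[4,2]
R6: Y=0.06944+0.000j on G[2,0]
R7: Y=0.07194+0.000j on G[3,1]
C3: Y=0.000+0.006732j on G[3,2]
R8: Y=0.0003106+0.000j on G[1,2]
I2: z[4]−=0.0362, z[1]+=0.0362
solve → V1=14.57-11.83j, V2=-3.266-3.266j, V3=-3.724-6.513j, V4=-2.569-4.549j

1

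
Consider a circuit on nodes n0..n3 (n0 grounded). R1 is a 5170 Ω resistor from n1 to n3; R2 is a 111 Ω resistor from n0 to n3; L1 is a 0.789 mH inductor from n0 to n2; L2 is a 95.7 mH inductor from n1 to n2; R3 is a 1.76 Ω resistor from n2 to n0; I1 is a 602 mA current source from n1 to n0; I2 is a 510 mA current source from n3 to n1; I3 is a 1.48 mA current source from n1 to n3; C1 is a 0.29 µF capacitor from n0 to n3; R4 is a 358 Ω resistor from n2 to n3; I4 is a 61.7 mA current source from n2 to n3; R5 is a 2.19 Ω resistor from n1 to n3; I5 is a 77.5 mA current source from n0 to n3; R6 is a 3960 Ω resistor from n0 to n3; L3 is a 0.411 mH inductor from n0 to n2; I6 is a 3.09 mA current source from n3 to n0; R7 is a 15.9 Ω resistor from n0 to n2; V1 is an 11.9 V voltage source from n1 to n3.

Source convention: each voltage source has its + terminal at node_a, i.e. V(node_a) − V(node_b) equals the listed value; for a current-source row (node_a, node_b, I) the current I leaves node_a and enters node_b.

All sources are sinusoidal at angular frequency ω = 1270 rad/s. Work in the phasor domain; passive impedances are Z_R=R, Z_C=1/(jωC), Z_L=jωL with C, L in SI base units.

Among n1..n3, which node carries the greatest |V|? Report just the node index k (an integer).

Element admittances at ω=1270 rad/s:
  Y(R1) = 0.0001934+0.000j S between n1,n3
  Y(R2) = 0.009009+0.000j S between n0,n3
  Y(L1) = 0.000-0.9980j S between n0,n2
  Y(L2) = 0.000-0.008228j S between n1,n2
  Y(R3) = 0.5682+0.000j S between n2,n0
  I1: injects 0.602 A into n0 (from n1)
  I2: injects 0.51 A into n1 (from n3)
  I3: injects 0.00148 A into n3 (from n1)
  Y(C1) = 0.000+0.0003683j S between n0,n3
  Y(R4) = 0.002793+0.000j S between n2,n3
  I4: injects 0.0617 A into n3 (from n2)
  Y(R5) = 0.4566+0.000j S between n1,n3
  I5: injects 0.0775 A into n3 (from n0)
  Y(R6) = 0.0002525+0.000j S between n0,n3
  Y(L3) = 0.000-1.916j S between n0,n2
  I6: injects 0.00309 A into n0 (from n3)
  Y(R7) = 0.06289+0.000j S between n0,n2
  V1: constraint V(n1)−V(n3) = 11.9
Assemble and solve the 4×4 MNA system:
  V(n1)=-18.99-11.99j  V(n2)=-0.05761-0.07192j  V(n3)=-30.89-11.99j
  i(V1)=-5.431-0.1558j

3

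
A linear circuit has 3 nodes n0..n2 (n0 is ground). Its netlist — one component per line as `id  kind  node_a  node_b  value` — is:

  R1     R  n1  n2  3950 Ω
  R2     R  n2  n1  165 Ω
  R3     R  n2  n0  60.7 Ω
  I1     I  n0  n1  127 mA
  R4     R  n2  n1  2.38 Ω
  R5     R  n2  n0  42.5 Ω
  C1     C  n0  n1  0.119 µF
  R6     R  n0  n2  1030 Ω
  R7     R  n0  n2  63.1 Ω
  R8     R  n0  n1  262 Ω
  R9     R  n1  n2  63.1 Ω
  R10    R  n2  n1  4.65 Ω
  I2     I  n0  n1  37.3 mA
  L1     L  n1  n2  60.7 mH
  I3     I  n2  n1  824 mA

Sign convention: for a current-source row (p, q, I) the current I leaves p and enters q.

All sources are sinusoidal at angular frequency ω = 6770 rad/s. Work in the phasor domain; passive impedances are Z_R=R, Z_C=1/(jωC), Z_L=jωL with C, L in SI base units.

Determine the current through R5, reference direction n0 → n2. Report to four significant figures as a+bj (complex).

MNA unknowns: 2 node voltages V₁..V_2
R1: Y=0.0002532+0.000j on G[1,2]
R2: Y=0.006061+0.000j on G[2,1]
R3: Y=0.01647+0.000j on G[2,0]
I1: z[0]−=0.127, z[1]+=0.127
R4: Y=0.4202+0.000j on G[2,1]
R5: Y=0.02353+0.000j on G[2,0]
C1: Y=0.000+0.0008056j on G[0,1]
R6: Y=0.0009709+0.000j on G[0,2]
R7: Y=0.01585+0.000j on G[0,2]
R8: Y=0.003817+0.000j on G[0,1]
R9: Y=0.01585+0.000j on G[1,2]
R10: Y=0.2151+0.000j on G[2,1]
I2: z[0]−=0.0373, z[1]+=0.0373
L1: Y=0.000-0.002433j on G[1,2]
I3: z[2]−=0.824, z[1]+=0.824
solve → V1=4.095-0.05369j, V2=2.616-0.05446j

-0.06154+0.001281j A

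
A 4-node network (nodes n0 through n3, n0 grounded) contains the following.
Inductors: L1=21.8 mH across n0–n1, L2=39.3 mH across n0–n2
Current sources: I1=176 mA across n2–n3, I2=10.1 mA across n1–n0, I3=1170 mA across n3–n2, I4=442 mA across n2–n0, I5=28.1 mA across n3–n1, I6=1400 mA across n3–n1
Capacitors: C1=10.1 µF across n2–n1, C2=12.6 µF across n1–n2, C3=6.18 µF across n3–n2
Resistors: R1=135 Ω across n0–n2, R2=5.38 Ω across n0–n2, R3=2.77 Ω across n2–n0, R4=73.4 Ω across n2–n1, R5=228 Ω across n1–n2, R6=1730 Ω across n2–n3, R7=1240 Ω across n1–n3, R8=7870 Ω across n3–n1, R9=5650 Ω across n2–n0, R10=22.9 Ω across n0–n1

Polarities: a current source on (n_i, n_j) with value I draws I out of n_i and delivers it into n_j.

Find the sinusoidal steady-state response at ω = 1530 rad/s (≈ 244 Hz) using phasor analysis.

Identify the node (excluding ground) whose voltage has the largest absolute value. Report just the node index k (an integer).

Apply KCL at each of the 3 non-ground nodes and solve the resulting linear system.
Node n1: branches {L1, C1, I2, R4, C2, R5, R7, I5, R8, R10, I6} → V_1 = 20.83+0.9965j
Node n2: branches {L2, I1, C1, R1, I3, R2, R3, R4, I4, C2, R5, R6, R9, C3} → V_2 = -2.539+0.9715j
Node n3: branches {I1, I3, R6, R7, I5, R8, C3, I6} → V_3 = -42.11+248.5j

3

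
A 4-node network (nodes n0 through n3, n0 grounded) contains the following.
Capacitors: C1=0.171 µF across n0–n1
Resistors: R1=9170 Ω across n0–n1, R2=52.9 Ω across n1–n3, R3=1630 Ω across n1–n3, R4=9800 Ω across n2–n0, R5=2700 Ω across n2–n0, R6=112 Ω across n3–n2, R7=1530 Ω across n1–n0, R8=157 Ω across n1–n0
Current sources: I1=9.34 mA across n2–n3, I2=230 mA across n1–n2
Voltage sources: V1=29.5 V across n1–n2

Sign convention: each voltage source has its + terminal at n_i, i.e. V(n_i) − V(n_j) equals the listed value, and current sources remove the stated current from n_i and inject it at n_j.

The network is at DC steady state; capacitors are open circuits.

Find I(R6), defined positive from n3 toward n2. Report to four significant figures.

0.1837 A

MNA unknowns: 3 node voltages V₁..V_3 plus 1 source current (V1)
C1: Y=0.000 on G[0,1]
R1: Y=0.0001091 on G[0,1]
R2: Y=0.01890 on G[1,3]
R3: Y=0.0006135 on G[1,3]
R4: Y=0.0001020 on G[2,0]
I1: z[2]−=0.00934, z[3]+=0.00934
R5: Y=0.0003704 on G[2,0]
R6: Y=0.008929 on G[3,2]
R7: Y=0.0006536 on G[1,0]
R8: Y=0.006369 on G[1,0]
I2: z[1]−=0.23, z[2]+=0.23
V1: row V1−V2=29.5, i_V1 at 1,2
solve → V1=1.833, V2=-27.67, V3=-7.099
aux → i_V1=-0.4174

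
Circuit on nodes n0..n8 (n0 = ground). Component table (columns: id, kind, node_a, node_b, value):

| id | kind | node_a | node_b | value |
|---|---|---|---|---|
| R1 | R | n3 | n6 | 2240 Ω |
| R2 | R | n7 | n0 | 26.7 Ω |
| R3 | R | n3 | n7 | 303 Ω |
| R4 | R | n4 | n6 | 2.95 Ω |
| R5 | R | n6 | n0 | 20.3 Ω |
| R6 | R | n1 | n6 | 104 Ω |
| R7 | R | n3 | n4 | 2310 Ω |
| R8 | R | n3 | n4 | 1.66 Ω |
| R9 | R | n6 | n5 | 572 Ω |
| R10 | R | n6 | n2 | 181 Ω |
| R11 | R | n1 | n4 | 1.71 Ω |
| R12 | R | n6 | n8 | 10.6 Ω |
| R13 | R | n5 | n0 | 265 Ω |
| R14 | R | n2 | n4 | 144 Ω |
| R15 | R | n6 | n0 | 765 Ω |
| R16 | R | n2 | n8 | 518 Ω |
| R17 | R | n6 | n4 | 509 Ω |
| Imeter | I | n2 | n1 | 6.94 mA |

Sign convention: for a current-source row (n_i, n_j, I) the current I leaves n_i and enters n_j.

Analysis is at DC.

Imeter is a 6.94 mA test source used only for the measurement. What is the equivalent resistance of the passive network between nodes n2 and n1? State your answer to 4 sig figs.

MNA unknowns: 8 node voltages V₁..V_8
R1: Y=0.0004464 on G[3,6]
R2: Y=0.03745 on G[7,0]
R3: Y=0.003300 on G[3,7]
R4: Y=0.3390 on G[4,6]
R5: Y=0.04926 on G[6,0]
R6: Y=0.009615 on G[1,6]
R7: Y=0.0004329 on G[3,4]
R8: Y=0.6024 on G[3,4]
R9: Y=0.001748 on G[6,5]
R10: Y=0.005525 on G[6,2]
R11: Y=0.5848 on G[1,4]
R12: Y=0.09434 on G[6,8]
R13: Y=0.003774 on G[5,0]
R14: Y=0.006944 on G[2,4]
R15: Y=0.001307 on G[6,0]
R16: Y=0.001931 on G[2,8]
R17: Y=0.001965 on G[6,4]
Imeter: z[2]−=0.00694, z[1]+=0.00694
solve → V1=0.02070, V2=-0.4791, V3=0.009129, V4=0.009182, V5=-0.0001694, V6=-0.0005349, V7=0.0007393, V8=-0.01013

R_eq = 72.02 Ω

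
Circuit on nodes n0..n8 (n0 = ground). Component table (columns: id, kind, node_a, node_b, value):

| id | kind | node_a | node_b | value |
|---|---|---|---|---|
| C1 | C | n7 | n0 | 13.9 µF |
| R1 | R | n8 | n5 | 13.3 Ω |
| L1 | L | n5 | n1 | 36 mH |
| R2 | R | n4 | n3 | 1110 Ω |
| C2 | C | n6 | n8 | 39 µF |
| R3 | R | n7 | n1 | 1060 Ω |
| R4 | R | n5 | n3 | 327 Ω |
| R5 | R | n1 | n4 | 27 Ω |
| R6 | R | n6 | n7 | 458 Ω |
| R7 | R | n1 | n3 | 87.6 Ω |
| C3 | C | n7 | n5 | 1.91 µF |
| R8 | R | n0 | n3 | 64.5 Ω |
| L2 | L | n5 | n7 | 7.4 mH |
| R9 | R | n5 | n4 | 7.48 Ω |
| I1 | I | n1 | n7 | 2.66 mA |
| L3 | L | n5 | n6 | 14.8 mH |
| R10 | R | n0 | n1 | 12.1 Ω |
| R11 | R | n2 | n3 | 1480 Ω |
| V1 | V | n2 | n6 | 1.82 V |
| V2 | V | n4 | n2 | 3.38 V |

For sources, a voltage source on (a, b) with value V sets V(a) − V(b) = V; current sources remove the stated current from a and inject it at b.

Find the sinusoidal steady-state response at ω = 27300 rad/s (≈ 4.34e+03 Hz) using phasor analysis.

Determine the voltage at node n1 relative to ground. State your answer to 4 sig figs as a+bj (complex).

MNA unknowns: 8 node voltages V₁..V_8 plus 2 source currents (V1, V2)
C1: Y=0.000+0.3795j on G[7,0]
R1: Y=0.07519+0.000j on G[8,5]
L1: Y=0.000-0.001018j on G[5,1]
R2: Y=0.0009009+0.000j on G[4,3]
C2: Y=0.000+1.065j on G[6,8]
R3: Y=0.0009434+0.000j on G[7,1]
R4: Y=0.003058+0.000j on G[5,3]
R5: Y=0.03704+0.000j on G[1,4]
R6: Y=0.002183+0.000j on G[6,7]
R7: Y=0.01142+0.000j on G[1,3]
C3: Y=0.000+0.05214j on G[7,5]
R8: Y=0.01550+0.000j on G[0,3]
L2: Y=0.000-0.004950j on G[5,7]
R9: Y=0.1337+0.000j on G[5,4]
I1: z[1]−=0.00266, z[7]+=0.00266
L3: Y=0.000-0.002475j on G[5,6]
R10: Y=0.08264+0.000j on G[0,1]
R11: Y=0.0006757+0.000j on G[2,3]
V1: row V2−V6=1.82, i_V1 at 2,6
V2: row V4−V2=3.38, i_V2 at 4,2
solve → V1=0.3538+0.1824j, V2=-2.082+0.5790j, V3=0.07772+0.1542j, V4=1.298+0.5790j, V5=-0.4413+0.6112j, V6=-3.902+0.5790j, V7=-0.04603+0.08022j, V8=-3.882+0.3360j
aux → i_V1=-0.2672-0.01104j, i_V2=-0.2687-0.01076j

0.3538+0.1824j V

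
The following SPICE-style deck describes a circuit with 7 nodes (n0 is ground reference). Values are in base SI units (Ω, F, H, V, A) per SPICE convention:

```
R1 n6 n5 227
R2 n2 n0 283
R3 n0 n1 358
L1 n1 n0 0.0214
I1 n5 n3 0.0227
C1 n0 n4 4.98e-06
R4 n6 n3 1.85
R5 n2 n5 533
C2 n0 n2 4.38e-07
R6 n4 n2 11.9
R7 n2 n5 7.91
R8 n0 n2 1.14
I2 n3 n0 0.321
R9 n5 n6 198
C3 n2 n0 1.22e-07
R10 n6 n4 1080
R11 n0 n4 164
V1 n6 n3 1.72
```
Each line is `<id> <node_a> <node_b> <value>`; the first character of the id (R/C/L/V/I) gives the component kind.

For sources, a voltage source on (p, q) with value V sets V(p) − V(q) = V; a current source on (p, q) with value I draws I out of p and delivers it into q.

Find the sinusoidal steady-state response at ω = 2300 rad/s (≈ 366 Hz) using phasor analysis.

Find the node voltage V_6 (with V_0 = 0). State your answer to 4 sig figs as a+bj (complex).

Apply KCL at each of the 6 non-ground nodes and solve the resulting linear system.
Node n1: branches {R3, L1} → V_1 = 0.000+0.000j
Node n2: branches {R2, R5, C2, R6, R7, R8, C3} → V_2 = -0.3589+0.008205j
Node n3: branches {I1, R4, I2, V1} → V_3 = -32.91+0.01579j
Node n4: branches {C1, R6, R10, R11} → V_4 = -0.6374+0.08791j
Node n5: branches {R1, I1, R5, R7, R9} → V_5 = -2.640+0.008726j
Node n6: branches {R1, R4, R9, R10, V1} → V_6 = -31.19+0.01579j
Source currents: i(V1)=-0.6314+0.000j

-31.19+0.01579j V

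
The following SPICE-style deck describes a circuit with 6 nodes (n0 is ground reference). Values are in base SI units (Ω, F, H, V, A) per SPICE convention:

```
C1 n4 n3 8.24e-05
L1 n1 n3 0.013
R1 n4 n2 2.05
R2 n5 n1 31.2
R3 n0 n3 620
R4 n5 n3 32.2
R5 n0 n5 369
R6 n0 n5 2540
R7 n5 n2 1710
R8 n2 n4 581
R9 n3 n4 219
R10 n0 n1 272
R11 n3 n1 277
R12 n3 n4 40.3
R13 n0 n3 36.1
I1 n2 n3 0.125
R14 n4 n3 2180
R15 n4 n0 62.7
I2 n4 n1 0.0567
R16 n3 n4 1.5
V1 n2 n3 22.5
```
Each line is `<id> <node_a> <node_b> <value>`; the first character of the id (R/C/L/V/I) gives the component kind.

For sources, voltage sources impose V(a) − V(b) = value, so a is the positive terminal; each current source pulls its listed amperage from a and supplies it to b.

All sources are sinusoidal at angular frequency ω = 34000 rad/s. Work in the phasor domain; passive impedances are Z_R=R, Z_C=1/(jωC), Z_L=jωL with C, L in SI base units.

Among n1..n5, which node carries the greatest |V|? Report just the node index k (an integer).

Element admittances at ω=34000 rad/s:
  Y(C1) = 0.000+2.802j S between n4,n3
  Y(L1) = 0.000-0.002262j S between n1,n3
  Y(R1) = 0.4878+0.000j S between n4,n2
  Y(R2) = 0.03205+0.000j S between n5,n1
  Y(R3) = 0.001613+0.000j S between n0,n3
  Y(R4) = 0.03106+0.000j S between n5,n3
  Y(R5) = 0.002710+0.000j S between n0,n5
  Y(R6) = 0.0003937+0.000j S between n0,n5
  Y(R7) = 0.0005848+0.000j S between n5,n2
  Y(R8) = 0.001721+0.000j S between n2,n4
  Y(R9) = 0.004566+0.000j S between n3,n4
  Y(R10) = 0.003676+0.000j S between n0,n1
  Y(R11) = 0.003610+0.000j S between n3,n1
  Y(R12) = 0.02481+0.000j S between n3,n4
  Y(R13) = 0.02770+0.000j S between n0,n3
  I1: injects 0.125 A into n3 (from n2)
  Y(R14) = 0.0004587+0.000j S between n4,n3
  Y(R15) = 0.01595+0.000j S between n4,n0
  I2: injects 0.0567 A into n1 (from n4)
  Y(R16) = 0.6667+0.000j S between n3,n4
  V1: constraint V(n2)−V(n3) = 22.5
Assemble and solve the 6×6 MNA system:
  V(n1)=2.059+1.057j  V(n2)=21.78+1.012j  V(n3)=-0.7232+1.012j  V(n4)=0.6907-2.296j  V(n5)=0.8423+0.9867j
  i(V1)=-10.46-1.620j

2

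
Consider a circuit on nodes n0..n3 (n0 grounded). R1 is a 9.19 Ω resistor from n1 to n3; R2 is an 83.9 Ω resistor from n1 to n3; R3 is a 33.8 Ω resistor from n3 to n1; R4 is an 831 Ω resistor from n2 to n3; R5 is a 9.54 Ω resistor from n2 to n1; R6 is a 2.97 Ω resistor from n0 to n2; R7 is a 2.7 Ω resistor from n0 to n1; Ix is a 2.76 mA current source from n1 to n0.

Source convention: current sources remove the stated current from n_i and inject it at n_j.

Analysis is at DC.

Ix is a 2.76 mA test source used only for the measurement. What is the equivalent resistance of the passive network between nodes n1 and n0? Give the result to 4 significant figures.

R_eq = 2.217 Ω

Apply KCL at each of the 3 non-ground nodes and solve the resulting linear system.
Node n1: branches {R1, R2, R3, R5, R7, Ix} → V_1 = -0.006120
Node n2: branches {R4, R5, R6} → V_2 = -0.001465
Node n3: branches {R1, R2, R3, R4} → V_3 = -0.006083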